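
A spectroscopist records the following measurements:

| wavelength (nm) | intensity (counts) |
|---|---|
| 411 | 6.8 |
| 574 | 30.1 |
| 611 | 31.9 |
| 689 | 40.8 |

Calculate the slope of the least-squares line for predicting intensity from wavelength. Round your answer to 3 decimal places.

0.123

n = 4, Σx = 2285, Σy = 109.6, Σxy = 67674.3, Σx² = 1346439
Sxx = Σx² − (Σx)²/n = 1346439 − 1305306.25 = 41132.75
Sxy = Σxy − (Σx)(Σy)/n = 67674.3 − 62609 = 5065.3
b = Sxy/Sxx = 5065.3/41132.75 = 0.123145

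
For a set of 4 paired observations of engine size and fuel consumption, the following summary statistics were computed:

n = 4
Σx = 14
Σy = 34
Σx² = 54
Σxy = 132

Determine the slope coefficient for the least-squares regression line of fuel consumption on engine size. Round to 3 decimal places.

Sxx = Σx² − (Σx)²/n = 54 − 49 = 5
Sxy = Σxy − (Σx)(Σy)/n = 132 − 119 = 13
b = Sxy/Sxx = 13/5 = 2.6

2.600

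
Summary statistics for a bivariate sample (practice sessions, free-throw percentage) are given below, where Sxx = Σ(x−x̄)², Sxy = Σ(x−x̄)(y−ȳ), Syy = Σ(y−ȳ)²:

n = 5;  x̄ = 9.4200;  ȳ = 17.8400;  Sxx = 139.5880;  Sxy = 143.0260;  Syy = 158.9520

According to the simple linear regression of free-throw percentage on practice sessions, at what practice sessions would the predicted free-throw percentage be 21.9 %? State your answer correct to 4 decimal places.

13.3824

b = Sxy/Sxx = 143.026/139.588 = 1.024630
a = ȳ − b·x̄ = 17.84 − 1.024630·9.42 = 8.187989
Set a + b·x = 21.9: x = (21.9 − 8.187989) / 1.024630 = 13.382407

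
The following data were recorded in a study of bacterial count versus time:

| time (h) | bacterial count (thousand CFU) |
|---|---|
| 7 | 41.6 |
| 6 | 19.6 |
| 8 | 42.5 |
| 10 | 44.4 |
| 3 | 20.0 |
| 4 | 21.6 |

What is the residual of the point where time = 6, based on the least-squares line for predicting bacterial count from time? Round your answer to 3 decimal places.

n = 6, Σx = 38, Σy = 189.7, Σxy = 1339.2, Σx² = 274
Sxx = Σx² − (Σx)²/n = 274 − 240.666667 = 33.333333
Sxy = Σxy − (Σx)(Σy)/n = 1339.2 − 1201.433333 = 137.766667
b = Sxy/Sxx = 137.766667/33.333333 = 4.133
a = ȳ − b·x̄ = 31.616667 − 4.133·6.333333 = 5.441
ŷ(6) = 5.441 + 4.133·6 = 30.239
residual = y − ŷ = 19.6 − 30.239 = -10.639

-10.639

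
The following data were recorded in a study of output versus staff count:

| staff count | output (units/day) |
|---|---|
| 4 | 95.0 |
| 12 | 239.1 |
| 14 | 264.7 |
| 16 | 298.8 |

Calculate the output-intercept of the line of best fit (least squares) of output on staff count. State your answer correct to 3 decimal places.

28.567

n = 4, Σx = 46, Σy = 897.6, Σxy = 11735.8, Σx² = 612
Sxx = Σx² − (Σx)²/n = 612 − 529 = 83
Sxy = Σxy − (Σx)(Σy)/n = 11735.8 − 10322.4 = 1413.4
b = Sxy/Sxx = 1413.4/83 = 17.028916
a = ȳ − b·x̄ = 224.4 − 17.028916·11.5 = 28.567470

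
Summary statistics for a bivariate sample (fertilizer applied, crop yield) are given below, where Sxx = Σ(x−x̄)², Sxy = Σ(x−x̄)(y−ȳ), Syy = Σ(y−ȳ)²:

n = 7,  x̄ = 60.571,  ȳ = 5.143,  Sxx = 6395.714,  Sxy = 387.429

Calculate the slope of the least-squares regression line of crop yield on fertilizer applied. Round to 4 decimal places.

0.0606

b = Sxy/Sxx = 387.429/6395.714 = 0.060576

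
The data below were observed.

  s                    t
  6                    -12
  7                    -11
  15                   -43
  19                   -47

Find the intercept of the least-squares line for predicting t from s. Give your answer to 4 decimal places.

n = 4, Σx = 47, Σy = -113, Σxy = -1687, Σx² = 671
Sxx = Σx² − (Σx)²/n = 671 − 552.25 = 118.75
Sxy = Σxy − (Σx)(Σy)/n = -1687 − (-1327.75) = -359.25
b = Sxy/Sxx = -359.25/118.75 = -3.025263
a = ȳ − b·x̄ = -28.25 − (-3.025263)·11.75 = 7.296842

7.2968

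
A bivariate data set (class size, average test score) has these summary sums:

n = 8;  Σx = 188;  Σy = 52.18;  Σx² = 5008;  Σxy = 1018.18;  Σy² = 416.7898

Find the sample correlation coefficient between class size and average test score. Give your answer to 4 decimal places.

-0.9796

Sxx = Σx² − (Σx)²/n = 5008 − 4418 = 590
Sxy = Σxy − (Σx)(Σy)/n = 1018.18 − 1226.23 = -208.05
Syy = Σy² − (Σy)²/n = 416.7898 − 340.34405 = 76.44575
r = Sxy/√(Sxx·Syy) = -208.05/√(45102.9925) = -208.05/212.374651 = -0.979637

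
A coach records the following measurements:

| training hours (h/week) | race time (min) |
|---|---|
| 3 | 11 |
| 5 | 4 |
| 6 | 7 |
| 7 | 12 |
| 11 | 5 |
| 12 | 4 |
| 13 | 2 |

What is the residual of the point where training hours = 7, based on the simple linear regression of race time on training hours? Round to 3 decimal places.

4.820

n = 7, Σx = 57, Σy = 45, Σxy = 308, Σx² = 553
Sxx = Σx² − (Σx)²/n = 553 − 464.142857 = 88.857143
Sxy = Σxy − (Σx)(Σy)/n = 308 − 366.428571 = -58.428571
b = Sxy/Sxx = -58.428571/88.857143 = -0.657556
a = ȳ − b·x̄ = 6.428571 − (-0.657556)·8.142857 = 11.782958
ŷ(7) = 11.782958 + (-0.657556)·7 = 7.180064
residual = y − ŷ = 12 − 7.180064 = 4.819936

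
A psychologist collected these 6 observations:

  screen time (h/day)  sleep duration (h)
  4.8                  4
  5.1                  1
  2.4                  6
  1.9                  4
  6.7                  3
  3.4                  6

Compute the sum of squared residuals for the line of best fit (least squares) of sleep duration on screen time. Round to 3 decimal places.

n = 6, Σx = 24.3, Σy = 24, Σxy = 86.8, Σx² = 114.87, Σy² = 114
Sxx = Σx² − (Σx)²/n = 114.87 − 98.415 = 16.455
Sxy = Σxy − (Σx)(Σy)/n = 86.8 − 97.2 = -10.4
Syy = Σy² − (Σy)²/n = 114 − 96 = 18
b = Sxy/Sxx = -10.4/16.455 = -0.632027
SSE = Syy − b·Sxy = 18 − (-0.632027)·(-10.4) = 11.426922

11.427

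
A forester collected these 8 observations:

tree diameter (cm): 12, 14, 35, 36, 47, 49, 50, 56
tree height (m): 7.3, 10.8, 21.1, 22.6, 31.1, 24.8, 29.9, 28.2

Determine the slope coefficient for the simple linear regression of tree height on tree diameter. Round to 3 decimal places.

0.503

n = 8, Σx = 299, Σy = 175.8, Σxy = 7542, Σx² = 13107
Sxx = Σx² − (Σx)²/n = 13107 − 11175.125 = 1931.875
Sxy = Σxy − (Σx)(Σy)/n = 7542 − 6570.525 = 971.475
b = Sxy/Sxx = 971.475/1931.875 = 0.502866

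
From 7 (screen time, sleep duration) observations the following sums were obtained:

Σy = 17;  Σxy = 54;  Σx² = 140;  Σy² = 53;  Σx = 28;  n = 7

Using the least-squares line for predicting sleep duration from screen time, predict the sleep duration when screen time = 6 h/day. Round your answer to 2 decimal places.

Sxx = Σx² − (Σx)²/n = 140 − 112 = 28
Sxy = Σxy − (Σx)(Σy)/n = 54 − 68 = -14
b = Sxy/Sxx = -14/28 = -0.5
a = ȳ − b·x̄ = 2.428571 − (-0.5)·4 = 4.428571
ŷ(6) = a + b·6 = 4.428571 + (-0.5)·6 = 1.428571

1.43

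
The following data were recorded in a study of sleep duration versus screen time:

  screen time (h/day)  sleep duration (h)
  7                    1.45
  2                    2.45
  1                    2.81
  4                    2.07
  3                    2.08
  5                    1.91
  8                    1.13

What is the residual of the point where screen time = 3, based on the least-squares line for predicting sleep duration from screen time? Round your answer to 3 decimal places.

-0.186

n = 7, Σx = 30, Σy = 13.9, Σxy = 50.97, Σx² = 168
Sxx = Σx² − (Σx)²/n = 168 − 128.571429 = 39.428571
Sxy = Σxy − (Σx)(Σy)/n = 50.97 − 59.571429 = -8.601429
b = Sxy/Sxx = -8.601429/39.428571 = -0.218152
a = ȳ − b·x̄ = 1.985714 − (-0.218152)·4.285714 = 2.920652
ŷ(3) = 2.920652 + (-0.218152)·3 = 2.266196
residual = y − ŷ = 2.08 − 2.266196 = -0.186196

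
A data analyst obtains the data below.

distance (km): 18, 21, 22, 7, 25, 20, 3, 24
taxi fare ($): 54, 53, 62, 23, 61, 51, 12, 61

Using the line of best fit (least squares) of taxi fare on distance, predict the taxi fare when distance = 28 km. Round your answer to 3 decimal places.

n = 8, Σx = 140, Σy = 377, Σxy = 7655, Σx² = 2908
Sxx = Σx² − (Σx)²/n = 2908 − 2450 = 458
Sxy = Σxy − (Σx)(Σy)/n = 7655 − 6597.5 = 1057.5
b = Sxy/Sxx = 1057.5/458 = 2.308952
a = ȳ − b·x̄ = 47.125 − 2.308952·17.5 = 6.718341
ŷ(28) = a + b·28 = 6.718341 + 2.308952·28 = 71.368996

71.369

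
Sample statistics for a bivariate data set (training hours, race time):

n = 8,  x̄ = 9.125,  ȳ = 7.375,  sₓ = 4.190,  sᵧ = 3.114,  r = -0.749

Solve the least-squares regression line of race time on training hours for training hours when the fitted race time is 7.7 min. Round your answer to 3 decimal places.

8.541

b = r · sᵧ/sₓ = -0.749 · 3.114/4.19 = -0.556655
a = ȳ − b·x̄ = 7.375 − (-0.556655)·9.125 = 12.454480
Set a + b·x = 7.7: x = (7.7 − 12.454480) / (-0.556655) = 8.541156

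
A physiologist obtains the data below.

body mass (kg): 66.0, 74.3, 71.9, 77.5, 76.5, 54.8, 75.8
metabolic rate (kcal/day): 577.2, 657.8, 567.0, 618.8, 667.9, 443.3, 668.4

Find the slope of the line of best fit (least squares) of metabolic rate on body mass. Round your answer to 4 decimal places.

9.2166

n = 7, Σx = 496.8, Σy = 4200.4, Σxy = 301745.95, Σx² = 35653.28
Sxx = Σx² − (Σx)²/n = 35653.28 − 35258.605714 = 394.674286
Sxy = Σxy − (Σx)(Σy)/n = 301745.95 − 298108.388571 = 3637.561429
b = Sxy/Sxx = 3637.561429/394.674286 = 9.216616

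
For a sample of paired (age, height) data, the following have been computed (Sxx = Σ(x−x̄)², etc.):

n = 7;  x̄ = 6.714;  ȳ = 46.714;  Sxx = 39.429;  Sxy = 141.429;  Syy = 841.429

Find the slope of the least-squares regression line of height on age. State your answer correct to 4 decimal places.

3.5869

b = Sxy/Sxx = 141.429/39.429 = 3.586928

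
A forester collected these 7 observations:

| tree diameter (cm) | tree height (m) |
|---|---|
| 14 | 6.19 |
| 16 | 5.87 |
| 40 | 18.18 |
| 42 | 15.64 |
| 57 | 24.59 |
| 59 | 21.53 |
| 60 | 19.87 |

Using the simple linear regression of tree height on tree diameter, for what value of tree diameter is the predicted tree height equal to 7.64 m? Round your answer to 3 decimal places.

17.951

n = 7, Σx = 288, Σy = 111.87, Σxy = 5428.76, Σx² = 14146
Sxx = Σx² − (Σx)²/n = 14146 − 11849.142857 = 2296.857143
Sxy = Σxy − (Σx)(Σy)/n = 5428.76 − 4602.651429 = 826.108571
b = Sxy/Sxx = 826.108571/2296.857143 = 0.359669
a = ȳ − b·x̄ = 15.981429 − 0.359669·41.142857 = 1.183614
Set a + b·x = 7.64: x = (7.64 − 1.183614) / 0.359669 = 17.950906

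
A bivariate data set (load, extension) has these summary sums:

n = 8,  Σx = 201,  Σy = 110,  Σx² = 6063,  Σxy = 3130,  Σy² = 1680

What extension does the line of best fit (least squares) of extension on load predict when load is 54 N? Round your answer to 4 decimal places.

Sxx = Σx² − (Σx)²/n = 6063 − 5050.125 = 1012.875
Sxy = Σxy − (Σx)(Σy)/n = 3130 − 2763.75 = 366.25
b = Sxy/Sxx = 366.25/1012.875 = 0.361594
a = ȳ − b·x̄ = 13.75 − 0.361594·25.125 = 4.664939
ŷ(54) = a + b·54 = 4.664939 + 0.361594·54 = 24.191040

24.1910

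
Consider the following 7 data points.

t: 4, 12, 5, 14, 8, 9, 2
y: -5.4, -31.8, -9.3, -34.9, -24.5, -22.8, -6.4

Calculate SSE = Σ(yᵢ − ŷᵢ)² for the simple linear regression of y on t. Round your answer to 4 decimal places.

n = 7, Σx = 54, Σy = -135.1, Σxy = -1352.3, Σx² = 530, Σy² = 3505.95
Sxx = Σx² − (Σx)²/n = 530 − 416.571429 = 113.428571
Sxy = Σxy − (Σx)(Σy)/n = -1352.3 − (-1042.2) = -310.1
Syy = Σy² − (Σy)²/n = 3505.95 − 2607.43 = 898.52
b = Sxy/Sxx = -310.1/113.428571 = -2.733879
SSE = Syy − b·Sxy = 898.52 − (-2.733879)·(-310.1) = 50.744093

50.7441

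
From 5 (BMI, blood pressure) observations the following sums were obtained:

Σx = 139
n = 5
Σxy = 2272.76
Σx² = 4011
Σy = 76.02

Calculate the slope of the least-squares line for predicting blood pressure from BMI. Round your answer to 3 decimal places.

Sxx = Σx² − (Σx)²/n = 4011 − 3864.2 = 146.8
Sxy = Σxy − (Σx)(Σy)/n = 2272.76 − 2113.356 = 159.404
b = Sxy/Sxx = 159.404/146.8 = 1.085858

1.086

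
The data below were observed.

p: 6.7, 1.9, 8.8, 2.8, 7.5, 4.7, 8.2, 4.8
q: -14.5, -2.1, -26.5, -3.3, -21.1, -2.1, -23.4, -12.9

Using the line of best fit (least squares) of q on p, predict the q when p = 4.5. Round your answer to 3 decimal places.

n = 8, Σx = 45.4, Σy = -105.9, Σxy = -765.5, Σx² = 302.4
Sxx = Σx² − (Σx)²/n = 302.4 − 257.645 = 44.755
Sxy = Σxy − (Σx)(Σy)/n = -765.5 − (-600.9825) = -164.5175
b = Sxy/Sxx = -164.5175/44.755 = -3.675958
a = ȳ − b·x̄ = -13.2375 − (-3.675958)·5.675 = 7.623562
ŷ(4.5) = a + b·4.5 = 7.623562 + (-3.675958)·4.5 = -8.918249

-8.918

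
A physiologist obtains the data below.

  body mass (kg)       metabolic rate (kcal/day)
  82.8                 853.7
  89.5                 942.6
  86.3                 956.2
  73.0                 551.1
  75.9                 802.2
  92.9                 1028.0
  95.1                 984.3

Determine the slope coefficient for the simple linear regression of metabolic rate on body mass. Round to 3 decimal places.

17.511

n = 7, Σx = 595.5, Σy = 6118.1, Σxy = 527794.53, Σx² = 51078.01
Sxx = Σx² − (Σx)²/n = 51078.01 − 50660.035714 = 417.974286
Sxy = Σxy − (Σx)(Σy)/n = 527794.53 − 520475.507143 = 7319.022857
b = Sxy/Sxx = 7319.022857/417.974286 = 17.510701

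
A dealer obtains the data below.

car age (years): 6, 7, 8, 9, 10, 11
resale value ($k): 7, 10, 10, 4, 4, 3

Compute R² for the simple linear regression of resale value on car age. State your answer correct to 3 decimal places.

n = 6, Σx = 51, Σy = 38, Σxy = 301, Σx² = 451, Σy² = 290
Sxx = Σx² − (Σx)²/n = 451 − 433.5 = 17.5
Sxy = Σxy − (Σx)(Σy)/n = 301 − 323 = -22
Syy = Σy² − (Σy)²/n = 290 − 240.666667 = 49.333333
R² = Sxy²/(Sxx·Syy) = (-22)²/(17.5·49.333333) = 0.560618

0.561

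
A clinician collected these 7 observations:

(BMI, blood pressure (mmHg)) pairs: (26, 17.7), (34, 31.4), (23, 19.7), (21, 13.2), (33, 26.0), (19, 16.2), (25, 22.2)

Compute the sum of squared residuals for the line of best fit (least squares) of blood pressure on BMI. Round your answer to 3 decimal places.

40.977

n = 7, Σx = 181, Σy = 146.4, Σxy = 3978.9, Σx² = 4877, Σy² = 3292.86
Sxx = Σx² − (Σx)²/n = 4877 − 4680.142857 = 196.857143
Sxy = Σxy − (Σx)(Σy)/n = 3978.9 − 3785.485714 = 193.414286
Syy = Σy² − (Σy)²/n = 3292.86 − 3061.851429 = 231.008571
b = Sxy/Sxx = 193.414286/196.857143 = 0.982511
SSE = Syy − b·Sxy = 231.008571 − 0.982511·193.414286 = 40.976930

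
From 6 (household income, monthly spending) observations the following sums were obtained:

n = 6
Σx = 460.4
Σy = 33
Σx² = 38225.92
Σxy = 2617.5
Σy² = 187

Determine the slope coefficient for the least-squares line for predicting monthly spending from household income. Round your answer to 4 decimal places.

0.0294

Sxx = Σx² − (Σx)²/n = 38225.92 − 35328.026667 = 2897.893333
Sxy = Σxy − (Σx)(Σy)/n = 2617.5 − 2532.2 = 85.3
b = Sxy/Sxx = 85.3/2897.893333 = 0.029435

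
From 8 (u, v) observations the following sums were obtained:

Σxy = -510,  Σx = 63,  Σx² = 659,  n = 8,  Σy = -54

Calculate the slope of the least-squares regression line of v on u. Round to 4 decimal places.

-0.5203

Sxx = Σx² − (Σx)²/n = 659 − 496.125 = 162.875
Sxy = Σxy − (Σx)(Σy)/n = -510 − (-425.25) = -84.75
b = Sxy/Sxx = -84.75/162.875 = -0.520338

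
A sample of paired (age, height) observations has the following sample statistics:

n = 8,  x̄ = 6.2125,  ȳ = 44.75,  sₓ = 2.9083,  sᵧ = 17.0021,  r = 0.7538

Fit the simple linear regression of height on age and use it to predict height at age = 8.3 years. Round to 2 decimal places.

b = r · sᵧ/sₓ = 0.7538 · 17.0021/2.9083 = 4.406761
a = ȳ − b·x̄ = 44.75 − 4.406761·6.2125 = 17.372997
ŷ(8.3) = a + b·8.3 = 17.372997 + 4.406761·8.3 = 53.949114

53.95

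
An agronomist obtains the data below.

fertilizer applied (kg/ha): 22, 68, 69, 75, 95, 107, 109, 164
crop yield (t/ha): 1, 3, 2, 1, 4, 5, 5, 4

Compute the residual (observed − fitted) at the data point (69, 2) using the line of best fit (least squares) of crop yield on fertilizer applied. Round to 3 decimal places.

n = 8, Σx = 709, Σy = 25, Σxy = 2555, Σx² = 74745
Sxx = Σx² − (Σx)²/n = 74745 − 62835.125 = 11909.875
Sxy = Σxy − (Σx)(Σy)/n = 2555 − 2215.625 = 339.375
b = Sxy/Sxx = 339.375/11909.875 = 0.028495
a = ȳ − b·x̄ = 3.125 − 0.028495·88.625 = 0.599607
ŷ(69) = 0.599607 + 0.028495·69 = 2.565780
residual = y − ŷ = 2 − 2.565780 = -0.565780

-0.566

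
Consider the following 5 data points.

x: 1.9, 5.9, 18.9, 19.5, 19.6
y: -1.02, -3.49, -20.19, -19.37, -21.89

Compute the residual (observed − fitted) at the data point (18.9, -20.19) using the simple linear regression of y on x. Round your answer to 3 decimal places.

n = 5, Σx = 65.8, Σy = -65.96, Σxy = -1210.879, Σx² = 1160.04
Sxx = Σx² − (Σx)²/n = 1160.04 − 865.928 = 294.112
Sxy = Σxy − (Σx)(Σy)/n = -1210.879 − (-868.0336) = -342.8454
b = Sxy/Sxx = -342.8454/294.112 = -1.165697
a = ȳ − b·x̄ = -13.192 − (-1.165697)·13.16 = 2.148569
ŷ(18.9) = 2.148569 + (-1.165697)·18.9 = -19.883099
residual = y − ŷ = -20.19 − (-19.883099) = -0.306901

-0.307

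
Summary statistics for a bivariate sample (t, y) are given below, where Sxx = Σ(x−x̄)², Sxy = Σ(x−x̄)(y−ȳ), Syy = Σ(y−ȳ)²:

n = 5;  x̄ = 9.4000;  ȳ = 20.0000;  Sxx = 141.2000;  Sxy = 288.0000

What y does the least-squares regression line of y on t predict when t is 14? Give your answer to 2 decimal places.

b = Sxy/Sxx = 288/141.2 = 2.039660
a = ȳ − b·x̄ = 20 − 2.039660·9.4 = 0.827195
ŷ(14) = a + b·14 = 0.827195 + 2.039660·14 = 29.382436

29.38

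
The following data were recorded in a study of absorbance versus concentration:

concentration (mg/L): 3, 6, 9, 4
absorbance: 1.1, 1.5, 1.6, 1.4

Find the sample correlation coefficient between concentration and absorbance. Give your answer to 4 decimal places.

0.8748

n = 4, Σx = 22, Σy = 5.6, Σxy = 32.3, Σx² = 142, Σy² = 7.98
Sxx = Σx² − (Σx)²/n = 142 − 121 = 21
Sxy = Σxy − (Σx)(Σy)/n = 32.3 − 30.8 = 1.5
Syy = Σy² − (Σy)²/n = 7.98 − 7.84 = 0.14
r = Sxy/√(Sxx·Syy) = 1.5/√(2.94) = 1.5/1.714643 = 0.874818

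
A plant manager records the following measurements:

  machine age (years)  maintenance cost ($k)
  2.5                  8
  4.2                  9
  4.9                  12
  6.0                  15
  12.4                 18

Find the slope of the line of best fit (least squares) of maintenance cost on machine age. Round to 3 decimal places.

n = 5, Σx = 30, Σy = 62, Σxy = 429.8, Σx² = 237.66
Sxx = Σx² − (Σx)²/n = 237.66 − 180 = 57.66
Sxy = Σxy − (Σx)(Σy)/n = 429.8 − 372 = 57.8
b = Sxy/Sxx = 57.8/57.66 = 1.002428

1.002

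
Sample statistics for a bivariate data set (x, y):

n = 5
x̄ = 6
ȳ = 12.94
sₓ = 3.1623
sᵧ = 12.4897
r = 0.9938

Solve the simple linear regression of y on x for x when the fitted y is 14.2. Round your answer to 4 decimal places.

b = r · sᵧ/sₓ = 0.9938 · 12.4897/3.1623 = 3.925075
a = ȳ − b·x̄ = 12.94 − 3.925075·6 = -10.610448
Set a + b·x = 14.2: x = (14.2 − (-10.610448)) / 3.925075 = 6.321013

6.3210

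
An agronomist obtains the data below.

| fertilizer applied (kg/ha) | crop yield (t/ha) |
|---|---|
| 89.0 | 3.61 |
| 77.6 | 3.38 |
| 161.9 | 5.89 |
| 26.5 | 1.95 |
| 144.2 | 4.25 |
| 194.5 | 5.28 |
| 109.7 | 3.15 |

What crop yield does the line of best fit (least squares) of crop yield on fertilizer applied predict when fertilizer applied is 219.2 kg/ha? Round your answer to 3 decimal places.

6.185

n = 7, Σx = 803.4, Σy = 27.51, Σxy = 3574.209, Σx² = 111514.6
Sxx = Σx² − (Σx)²/n = 111514.6 − 92207.365714 = 19307.234286
Sxy = Σxy − (Σx)(Σy)/n = 3574.209 − 3157.362 = 416.847
b = Sxy/Sxx = 416.847/19307.234286 = 0.021590
a = ȳ − b·x̄ = 3.93 − 0.021590·114.771429 = 1.452062
ŷ(219.2) = a + b·219.2 = 1.452062 + 0.021590·219.2 = 6.184633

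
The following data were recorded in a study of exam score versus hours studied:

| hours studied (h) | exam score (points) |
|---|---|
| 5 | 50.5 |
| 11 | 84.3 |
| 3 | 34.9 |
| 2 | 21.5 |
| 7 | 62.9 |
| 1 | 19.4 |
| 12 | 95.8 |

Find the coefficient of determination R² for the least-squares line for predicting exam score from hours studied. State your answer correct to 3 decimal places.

n = 7, Σx = 41, Σy = 369.3, Σxy = 2936.8, Σx² = 353, Σy² = 24847.41
Sxx = Σx² − (Σx)²/n = 353 − 240.142857 = 112.857143
Sxy = Σxy − (Σx)(Σy)/n = 2936.8 − 2163.042857 = 773.757143
Syy = Σy² − (Σy)²/n = 24847.41 − 19483.212857 = 5364.197143
R² = Sxy²/(Sxx·Syy) = (773.757143)²/(112.857143·5364.197143) = 0.988953

0.989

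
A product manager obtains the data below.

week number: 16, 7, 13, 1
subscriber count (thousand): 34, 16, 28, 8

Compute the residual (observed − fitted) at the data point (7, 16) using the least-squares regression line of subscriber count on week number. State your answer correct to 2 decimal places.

n = 4, Σx = 37, Σy = 86, Σxy = 1028, Σx² = 475
Sxx = Σx² − (Σx)²/n = 475 − 342.25 = 132.75
Sxy = Σxy − (Σx)(Σy)/n = 1028 − 795.5 = 232.5
b = Sxy/Sxx = 232.5/132.75 = 1.751412
a = ȳ − b·x̄ = 21.5 − 1.751412·9.25 = 5.299435
ŷ(7) = 5.299435 + 1.751412·7 = 17.559322
residual = y − ŷ = 16 − 17.559322 = -1.559322

-1.56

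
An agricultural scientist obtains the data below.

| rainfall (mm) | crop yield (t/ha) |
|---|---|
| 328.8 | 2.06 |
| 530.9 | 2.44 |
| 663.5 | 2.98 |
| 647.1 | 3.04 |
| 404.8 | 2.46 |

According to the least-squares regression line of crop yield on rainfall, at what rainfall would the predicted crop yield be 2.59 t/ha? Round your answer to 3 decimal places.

n = 5, Σx = 2575.1, Σy = 12.98, Σxy = 6912.946, Σx² = 1412797.95
Sxx = Σx² − (Σx)²/n = 1412797.95 − 1326228.002 = 86569.948
Sxy = Σxy − (Σx)(Σy)/n = 6912.946 − 6684.9596 = 227.9864
b = Sxy/Sxx = 227.9864/86569.948 = 0.002634
a = ȳ − b·x̄ = 2.596 − 0.002634·515.02 = 1.239668
Set a + b·x = 2.59: x = (2.59 − 1.239668) / 0.002634 = 512.741708

512.742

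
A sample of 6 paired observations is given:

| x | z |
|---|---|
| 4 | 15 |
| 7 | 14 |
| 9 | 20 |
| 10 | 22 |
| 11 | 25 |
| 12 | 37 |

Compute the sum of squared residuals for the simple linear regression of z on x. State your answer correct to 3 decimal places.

n = 6, Σx = 53, Σy = 133, Σxy = 1277, Σx² = 511, Σy² = 3299
Sxx = Σx² − (Σx)²/n = 511 − 468.166667 = 42.833333
Sxy = Σxy − (Σx)(Σy)/n = 1277 − 1174.833333 = 102.166667
Syy = Σy² − (Σy)²/n = 3299 − 2948.166667 = 350.833333
b = Sxy/Sxx = 102.166667/42.833333 = 2.385214
SSE = Syy − b·Sxy = 350.833333 − 2.385214·102.166667 = 107.143969

107.144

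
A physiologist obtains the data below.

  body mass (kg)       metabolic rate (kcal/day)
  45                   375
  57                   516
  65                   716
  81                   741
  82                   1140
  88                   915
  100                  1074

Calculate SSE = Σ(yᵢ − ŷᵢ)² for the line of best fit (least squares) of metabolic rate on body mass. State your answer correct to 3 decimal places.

n = 7, Σx = 518, Σy = 5477, Σxy = 434248, Σx² = 40528, Σy² = 4758919
Sxx = Σx² − (Σx)²/n = 40528 − 38332 = 2196
Sxy = Σxy − (Σx)(Σy)/n = 434248 − 405298 = 28950
Syy = Σy² − (Σy)²/n = 4758919 − 4285361.285714 = 473557.714286
b = Sxy/Sxx = 28950/2196 = 13.183060
SSE = Syy − b·Sxy = 473557.714286 − 13.183060·28950 = 91908.124122

91908.124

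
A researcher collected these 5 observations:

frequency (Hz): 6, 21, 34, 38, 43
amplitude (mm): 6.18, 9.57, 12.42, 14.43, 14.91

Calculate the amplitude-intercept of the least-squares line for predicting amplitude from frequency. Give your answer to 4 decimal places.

4.6177

n = 5, Σx = 142, Σy = 57.51, Σxy = 1849.8, Σx² = 4926
Sxx = Σx² − (Σx)²/n = 4926 − 4032.8 = 893.2
Sxy = Σxy − (Σx)(Σy)/n = 1849.8 − 1633.284 = 216.516
b = Sxy/Sxx = 216.516/893.2 = 0.242405
a = ȳ − b·x̄ = 11.502 − 0.242405·28.4 = 4.617703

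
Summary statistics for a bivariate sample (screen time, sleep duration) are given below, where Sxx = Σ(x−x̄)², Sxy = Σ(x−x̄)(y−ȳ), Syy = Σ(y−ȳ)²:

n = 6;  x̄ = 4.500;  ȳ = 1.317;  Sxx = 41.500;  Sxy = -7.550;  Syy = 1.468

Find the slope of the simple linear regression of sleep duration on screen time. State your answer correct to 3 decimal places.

b = Sxy/Sxx = -7.55/41.5 = -0.181928

-0.182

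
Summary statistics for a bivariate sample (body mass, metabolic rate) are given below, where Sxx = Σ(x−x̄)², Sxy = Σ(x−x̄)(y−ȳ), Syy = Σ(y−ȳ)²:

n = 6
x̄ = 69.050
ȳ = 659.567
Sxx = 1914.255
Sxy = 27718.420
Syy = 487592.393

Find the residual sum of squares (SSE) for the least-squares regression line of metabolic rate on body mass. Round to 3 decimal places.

b = Sxy/Sxx = 27718.42/1914.255 = 14.480004
SSE = Syy − b·Sxy = 487592.393 − 14.480004·27718.42 = 86229.561352

86229.561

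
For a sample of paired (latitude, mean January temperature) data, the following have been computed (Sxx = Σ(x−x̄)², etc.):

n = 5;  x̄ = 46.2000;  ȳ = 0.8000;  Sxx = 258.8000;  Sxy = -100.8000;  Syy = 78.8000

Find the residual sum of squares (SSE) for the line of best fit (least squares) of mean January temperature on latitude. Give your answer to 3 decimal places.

b = Sxy/Sxx = -100.8/258.8 = -0.389490
SSE = Syy − b·Sxy = 78.8 − (-0.389490)·(-100.8) = 39.539413

39.539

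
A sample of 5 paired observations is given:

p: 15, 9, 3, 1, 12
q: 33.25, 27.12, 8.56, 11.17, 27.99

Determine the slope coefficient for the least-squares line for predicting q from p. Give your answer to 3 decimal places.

n = 5, Σx = 40, Σy = 108.09, Σxy = 1115.56, Σx² = 460
Sxx = Σx² − (Σx)²/n = 460 − 320 = 140
Sxy = Σxy − (Σx)(Σy)/n = 1115.56 − 864.72 = 250.84
b = Sxy/Sxx = 250.84/140 = 1.791714

1.792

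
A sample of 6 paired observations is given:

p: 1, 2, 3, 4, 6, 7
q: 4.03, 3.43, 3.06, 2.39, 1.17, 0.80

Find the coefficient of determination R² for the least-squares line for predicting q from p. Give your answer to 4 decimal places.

n = 6, Σx = 23, Σy = 14.88, Σxy = 42.25, Σx² = 115, Σy² = 45.0904
Sxx = Σx² − (Σx)²/n = 115 − 88.166667 = 26.833333
Sxy = Σxy − (Σx)(Σy)/n = 42.25 − 57.04 = -14.79
Syy = Σy² − (Σy)²/n = 45.0904 − 36.9024 = 8.188
R² = Sxy²/(Sxx·Syy) = (-14.79)²/(26.833333·8.188) = 0.995598

0.9956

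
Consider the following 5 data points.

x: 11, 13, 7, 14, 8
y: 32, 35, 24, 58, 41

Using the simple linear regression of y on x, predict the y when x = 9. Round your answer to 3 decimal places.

33.656

n = 5, Σx = 53, Σy = 190, Σxy = 2115, Σx² = 599
Sxx = Σx² − (Σx)²/n = 599 − 561.8 = 37.2
Sxy = Σxy − (Σx)(Σy)/n = 2115 − 2014 = 101
b = Sxy/Sxx = 101/37.2 = 2.715054
a = ȳ − b·x̄ = 38 − 2.715054·10.6 = 9.220430
ŷ(9) = a + b·9 = 9.220430 + 2.715054·9 = 33.655914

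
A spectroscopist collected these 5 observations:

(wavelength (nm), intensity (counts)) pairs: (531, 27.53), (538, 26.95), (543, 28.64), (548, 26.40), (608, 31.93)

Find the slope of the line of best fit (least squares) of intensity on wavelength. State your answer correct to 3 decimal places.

n = 5, Σx = 2768, Σy = 141.45, Σxy = 78549.69, Σx² = 1536222
Sxx = Σx² − (Σx)²/n = 1536222 − 1532364.8 = 3857.2
Sxy = Σxy − (Σx)(Σy)/n = 78549.69 − 78306.72 = 242.97
b = Sxy/Sxx = 242.97/3857.2 = 0.062991

0.063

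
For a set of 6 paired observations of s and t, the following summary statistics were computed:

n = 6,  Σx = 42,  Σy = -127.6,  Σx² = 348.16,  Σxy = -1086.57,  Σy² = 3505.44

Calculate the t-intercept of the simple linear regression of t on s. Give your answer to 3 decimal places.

3.726

Sxx = Σx² − (Σx)²/n = 348.16 − 294 = 54.16
Sxy = Σxy − (Σx)(Σy)/n = -1086.57 − (-893.2) = -193.37
b = Sxy/Sxx = -193.37/54.16 = -3.570347
a = ȳ − b·x̄ = -21.266667 − (-3.570347)·7 = 3.725763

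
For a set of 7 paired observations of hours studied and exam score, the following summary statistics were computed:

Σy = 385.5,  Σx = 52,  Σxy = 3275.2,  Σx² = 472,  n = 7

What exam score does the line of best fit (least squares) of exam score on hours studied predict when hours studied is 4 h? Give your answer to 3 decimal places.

38.612

Sxx = Σx² − (Σx)²/n = 472 − 386.285714 = 85.714286
Sxy = Σxy − (Σx)(Σy)/n = 3275.2 − 2863.714286 = 411.485714
b = Sxy/Sxx = 411.485714/85.714286 = 4.800667
a = ȳ − b·x̄ = 55.071429 − 4.800667·7.428571 = 19.409333
ŷ(4) = a + b·4 = 19.409333 + 4.800667·4 = 38.612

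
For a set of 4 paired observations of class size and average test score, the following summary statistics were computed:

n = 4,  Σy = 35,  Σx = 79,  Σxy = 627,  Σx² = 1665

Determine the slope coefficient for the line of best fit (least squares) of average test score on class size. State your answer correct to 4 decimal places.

-0.6134

Sxx = Σx² − (Σx)²/n = 1665 − 1560.25 = 104.75
Sxy = Σxy − (Σx)(Σy)/n = 627 − 691.25 = -64.25
b = Sxy/Sxx = -64.25/104.75 = -0.613365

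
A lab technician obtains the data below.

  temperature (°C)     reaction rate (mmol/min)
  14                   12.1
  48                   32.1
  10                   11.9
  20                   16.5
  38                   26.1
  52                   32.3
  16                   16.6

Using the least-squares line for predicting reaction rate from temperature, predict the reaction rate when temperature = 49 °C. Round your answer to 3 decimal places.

31.667

n = 7, Σx = 198, Σy = 147.6, Σxy = 5096.2, Σx² = 7404
Sxx = Σx² − (Σx)²/n = 7404 − 5600.571429 = 1803.428571
Sxy = Σxy − (Σx)(Σy)/n = 5096.2 − 4174.971429 = 921.228571
b = Sxy/Sxx = 921.228571/1803.428571 = 0.510821
a = ȳ − b·x̄ = 21.085714 − 0.510821·28.285714 = 6.636787
ŷ(49) = a + b·49 = 6.636787 + 0.510821·49 = 31.666999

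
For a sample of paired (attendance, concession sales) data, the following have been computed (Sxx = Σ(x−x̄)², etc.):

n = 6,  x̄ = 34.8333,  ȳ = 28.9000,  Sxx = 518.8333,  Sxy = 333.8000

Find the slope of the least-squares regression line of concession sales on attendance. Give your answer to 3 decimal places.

b = Sxy/Sxx = 333.8/518.8333 = 0.643367

0.643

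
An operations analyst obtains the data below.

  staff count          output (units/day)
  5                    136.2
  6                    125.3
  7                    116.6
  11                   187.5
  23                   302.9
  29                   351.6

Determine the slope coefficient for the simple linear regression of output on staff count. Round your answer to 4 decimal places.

n = 6, Σx = 81, Σy = 1220.1, Σxy = 21474.6, Σx² = 1601
Sxx = Σx² − (Σx)²/n = 1601 − 1093.5 = 507.5
Sxy = Σxy − (Σx)(Σy)/n = 21474.6 − 16471.35 = 5003.25
b = Sxy/Sxx = 5003.25/507.5 = 9.858621

9.8586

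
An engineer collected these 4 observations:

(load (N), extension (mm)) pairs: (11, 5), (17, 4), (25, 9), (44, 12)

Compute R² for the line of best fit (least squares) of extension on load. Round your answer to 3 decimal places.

0.869

n = 4, Σx = 97, Σy = 30, Σxy = 876, Σx² = 2971, Σy² = 266
Sxx = Σx² − (Σx)²/n = 2971 − 2352.25 = 618.75
Sxy = Σxy − (Σx)(Σy)/n = 876 − 727.5 = 148.5
Syy = Σy² − (Σy)²/n = 266 − 225 = 41
R² = Sxy²/(Sxx·Syy) = (148.5)²/(618.75·41) = 0.869268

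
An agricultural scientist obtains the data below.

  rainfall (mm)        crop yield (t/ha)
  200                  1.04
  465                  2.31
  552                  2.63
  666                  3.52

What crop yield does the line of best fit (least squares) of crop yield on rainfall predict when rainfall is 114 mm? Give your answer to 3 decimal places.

n = 4, Σx = 1883, Σy = 9.5, Σxy = 5078.23, Σx² = 1004485
Sxx = Σx² − (Σx)²/n = 1004485 − 886422.25 = 118062.75
Sxy = Σxy − (Σx)(Σy)/n = 5078.23 − 4472.125 = 606.105
b = Sxy/Sxx = 606.105/118062.75 = 0.005134
a = ȳ − b·x̄ = 2.375 − 0.005134·470.75 = -0.041714
ŷ(114) = a + b·114 = -0.041714 + 0.005134·114 = 0.543534

0.544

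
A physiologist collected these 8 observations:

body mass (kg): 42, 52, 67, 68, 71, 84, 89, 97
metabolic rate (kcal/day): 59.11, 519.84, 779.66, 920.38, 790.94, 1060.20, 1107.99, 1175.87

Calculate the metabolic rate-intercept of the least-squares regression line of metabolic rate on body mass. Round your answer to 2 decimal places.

-543.38

n = 8, Σx = 570, Σy = 6413.99, Σxy = 502221.4, Σx² = 43008
Sxx = Σx² − (Σx)²/n = 43008 − 40612.5 = 2395.5
Sxy = Σxy − (Σx)(Σy)/n = 502221.4 − 456996.7875 = 45224.6125
b = Sxy/Sxx = 45224.6125/2395.5 = 18.878987
a = ȳ − b·x̄ = 801.74875 − 18.878987·71.25 = -543.379048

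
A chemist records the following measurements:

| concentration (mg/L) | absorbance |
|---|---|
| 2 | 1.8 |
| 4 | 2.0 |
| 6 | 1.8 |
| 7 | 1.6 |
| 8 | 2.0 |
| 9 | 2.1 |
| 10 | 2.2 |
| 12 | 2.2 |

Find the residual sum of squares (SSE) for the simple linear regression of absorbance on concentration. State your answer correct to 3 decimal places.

0.190

n = 8, Σx = 58, Σy = 15.7, Σxy = 116.9, Σx² = 494, Σy² = 31.13
Sxx = Σx² − (Σx)²/n = 494 − 420.5 = 73.5
Sxy = Σxy − (Σx)(Σy)/n = 116.9 − 113.825 = 3.075
Syy = Σy² − (Σy)²/n = 31.13 − 30.81125 = 0.31875
b = Sxy/Sxx = 3.075/73.5 = 0.041837
SSE = Syy − b·Sxy = 0.31875 − 0.041837·3.075 = 0.190102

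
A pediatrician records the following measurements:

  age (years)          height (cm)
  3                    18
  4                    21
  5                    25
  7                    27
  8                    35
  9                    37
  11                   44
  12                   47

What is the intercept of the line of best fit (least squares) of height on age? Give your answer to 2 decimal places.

n = 8, Σx = 59, Σy = 254, Σxy = 2113, Σx² = 509
Sxx = Σx² − (Σx)²/n = 509 − 435.125 = 73.875
Sxy = Σxy − (Σx)(Σy)/n = 2113 − 1873.25 = 239.75
b = Sxy/Sxx = 239.75/73.875 = 3.245347
a = ȳ − b·x̄ = 31.75 − 3.245347·7.375 = 7.815567

7.82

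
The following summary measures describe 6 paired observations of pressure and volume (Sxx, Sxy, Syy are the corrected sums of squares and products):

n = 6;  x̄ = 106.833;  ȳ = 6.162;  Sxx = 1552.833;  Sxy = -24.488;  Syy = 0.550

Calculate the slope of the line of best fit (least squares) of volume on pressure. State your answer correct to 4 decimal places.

-0.0158

b = Sxy/Sxx = -24.488/1552.833 = -0.015770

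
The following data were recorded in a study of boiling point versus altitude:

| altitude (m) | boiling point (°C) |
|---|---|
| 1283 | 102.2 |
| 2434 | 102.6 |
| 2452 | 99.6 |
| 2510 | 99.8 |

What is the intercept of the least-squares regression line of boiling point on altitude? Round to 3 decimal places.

n = 4, Σx = 8679, Σy = 404.2, Σxy = 875568.2, Σx² = 19882849
Sxx = Σx² − (Σx)²/n = 19882849 − 18831260.25 = 1051588.75
Sxy = Σxy − (Σx)(Σy)/n = 875568.2 − 877012.95 = -1444.75
b = Sxy/Sxx = -1444.75/1051588.75 = -0.001374
a = ȳ − b·x̄ = 101.05 − (-0.001374)·2169.75 = 104.030962

104.031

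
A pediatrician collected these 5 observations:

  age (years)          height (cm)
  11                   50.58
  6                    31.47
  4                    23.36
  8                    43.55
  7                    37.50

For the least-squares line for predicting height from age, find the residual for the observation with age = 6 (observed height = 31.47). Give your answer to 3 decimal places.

n = 5, Σx = 36, Σy = 186.46, Σxy = 1449.54, Σx² = 286
Sxx = Σx² − (Σx)²/n = 286 − 259.2 = 26.8
Sxy = Σxy − (Σx)(Σy)/n = 1449.54 − 1342.512 = 107.028
b = Sxy/Sxx = 107.028/26.8 = 3.993582
a = ȳ − b·x̄ = 37.292 − 3.993582·7.2 = 8.538209
ŷ(6) = 8.538209 + 3.993582·6 = 32.499701
residual = y − ŷ = 31.47 − 32.499701 = -1.029701

-1.030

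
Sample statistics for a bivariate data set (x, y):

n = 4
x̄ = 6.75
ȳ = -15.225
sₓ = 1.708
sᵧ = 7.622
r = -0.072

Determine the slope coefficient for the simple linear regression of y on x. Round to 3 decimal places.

b = r · sᵧ/sₓ = -0.072 · 7.622/1.708 = -0.321302

-0.321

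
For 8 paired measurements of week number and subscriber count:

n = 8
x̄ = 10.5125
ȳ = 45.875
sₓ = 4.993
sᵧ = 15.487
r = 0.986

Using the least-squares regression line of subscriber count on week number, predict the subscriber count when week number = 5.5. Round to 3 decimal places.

b = r · sᵧ/sₓ = 0.986 · 15.487/4.993 = 3.058318
a = ȳ − b·x̄ = 45.875 − 3.058318·10.5125 = 13.724432
ŷ(5.5) = a + b·5.5 = 13.724432 + 3.058318·5.5 = 30.545181

30.545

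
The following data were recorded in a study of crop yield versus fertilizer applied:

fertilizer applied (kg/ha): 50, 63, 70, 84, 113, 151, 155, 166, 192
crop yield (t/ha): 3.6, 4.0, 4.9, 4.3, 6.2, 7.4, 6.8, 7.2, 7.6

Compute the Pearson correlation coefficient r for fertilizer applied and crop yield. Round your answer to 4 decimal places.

n = 9, Σx = 1044, Σy = 52, Σxy = 6662.6, Σx² = 142440, Σy² = 320.5
Sxx = Σx² − (Σx)²/n = 142440 − 121104 = 21336
Sxy = Σxy − (Σx)(Σy)/n = 6662.6 − 6032 = 630.6
Syy = Σy² − (Σy)²/n = 320.5 − 300.444444 = 20.055556
r = Sxy/√(Sxx·Syy) = 630.6/√(427905.333333) = 630.6/654.144734 = 0.964007

0.9640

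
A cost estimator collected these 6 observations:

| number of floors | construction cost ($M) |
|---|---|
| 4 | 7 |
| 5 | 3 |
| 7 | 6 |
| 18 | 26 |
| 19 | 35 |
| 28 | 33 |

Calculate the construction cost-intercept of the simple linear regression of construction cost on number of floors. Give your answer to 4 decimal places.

n = 6, Σx = 81, Σy = 110, Σxy = 2142, Σx² = 1559
Sxx = Σx² − (Σx)²/n = 1559 − 1093.5 = 465.5
Sxy = Σxy − (Σx)(Σy)/n = 2142 − 1485 = 657
b = Sxy/Sxx = 657/465.5 = 1.411386
a = ȳ − b·x̄ = 18.333333 − 1.411386·13.5 = -0.720372

-0.7204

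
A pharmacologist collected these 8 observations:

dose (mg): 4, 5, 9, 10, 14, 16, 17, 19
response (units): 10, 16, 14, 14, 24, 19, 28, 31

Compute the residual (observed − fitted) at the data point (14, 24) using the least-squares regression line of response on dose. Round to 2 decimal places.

n = 8, Σx = 94, Σy = 156, Σxy = 2091, Σx² = 1324
Sxx = Σx² − (Σx)²/n = 1324 − 1104.5 = 219.5
Sxy = Σxy − (Σx)(Σy)/n = 2091 − 1833 = 258
b = Sxy/Sxx = 258/219.5 = 1.175399
a = ȳ − b·x̄ = 19.5 − 1.175399·11.75 = 5.689066
ŷ(14) = 5.689066 + 1.175399·14 = 22.144647
residual = y − ŷ = 24 − 22.144647 = 1.855353

1.86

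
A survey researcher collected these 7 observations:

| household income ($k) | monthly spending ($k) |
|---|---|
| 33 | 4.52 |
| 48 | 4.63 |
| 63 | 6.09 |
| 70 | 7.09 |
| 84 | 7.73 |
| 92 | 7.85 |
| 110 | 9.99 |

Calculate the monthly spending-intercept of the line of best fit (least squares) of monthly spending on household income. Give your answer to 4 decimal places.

n = 7, Σx = 500, Σy = 47.9, Σxy = 3721.79, Σx² = 39882
Sxx = Σx² − (Σx)²/n = 39882 − 35714.285714 = 4167.714286
Sxy = Σxy − (Σx)(Σy)/n = 3721.79 − 3421.428571 = 300.361429
b = Sxy/Sxx = 300.361429/4167.714286 = 0.072069
a = ȳ − b·x̄ = 6.842857 − 0.072069·71.428571 = 1.695098

1.6951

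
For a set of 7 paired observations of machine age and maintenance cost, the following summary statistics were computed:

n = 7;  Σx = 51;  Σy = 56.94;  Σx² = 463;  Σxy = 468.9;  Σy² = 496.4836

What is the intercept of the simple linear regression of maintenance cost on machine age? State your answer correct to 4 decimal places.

3.8271

Sxx = Σx² − (Σx)²/n = 463 − 371.571429 = 91.428571
Sxy = Σxy − (Σx)(Σy)/n = 468.9 − 414.848571 = 54.051429
b = Sxy/Sxx = 54.051429/91.428571 = 0.591187
a = ȳ − b·x̄ = 8.134286 − 0.591187·7.285714 = 3.827062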